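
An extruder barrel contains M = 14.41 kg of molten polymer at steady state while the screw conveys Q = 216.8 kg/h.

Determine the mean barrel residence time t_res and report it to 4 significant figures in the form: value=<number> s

Q_s = Q / 3600 = 216.8 / 3600 = 0.0602222 kg/s
t_res = M / Q_s = 14.41 / 0.0602222 = 239.28 s

value=239.3 s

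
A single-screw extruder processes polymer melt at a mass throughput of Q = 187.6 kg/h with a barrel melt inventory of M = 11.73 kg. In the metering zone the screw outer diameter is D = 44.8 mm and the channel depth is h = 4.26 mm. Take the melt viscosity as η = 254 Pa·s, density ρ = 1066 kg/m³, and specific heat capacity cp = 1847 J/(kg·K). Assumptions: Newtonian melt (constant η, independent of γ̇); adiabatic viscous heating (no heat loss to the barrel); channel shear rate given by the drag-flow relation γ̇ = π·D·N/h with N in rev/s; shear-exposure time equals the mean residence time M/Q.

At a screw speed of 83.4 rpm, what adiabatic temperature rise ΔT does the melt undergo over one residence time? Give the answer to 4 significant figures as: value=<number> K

value=61.24 K

Convert throughput: Q = 187.6 kg/h = 187.6/3600 = 0.0521111 kg/s
t_res = M / Q_s = 11.73 / 0.0521111 = 225.096 s
Convert to SI: D = 0.0448 m, h = 0.00426 m, N = 83.4/60 = 1.39 rev/s
Shear rate: γ̇ = πDN/h = π·0.0448·1.39/0.00426 = 45.9233 s⁻¹
Adiabatic rise: ΔT = η γ̇² t_res / (ρ cp) = 254·(45.9233)²·225.096 / (1066·1847) = 61.2412 K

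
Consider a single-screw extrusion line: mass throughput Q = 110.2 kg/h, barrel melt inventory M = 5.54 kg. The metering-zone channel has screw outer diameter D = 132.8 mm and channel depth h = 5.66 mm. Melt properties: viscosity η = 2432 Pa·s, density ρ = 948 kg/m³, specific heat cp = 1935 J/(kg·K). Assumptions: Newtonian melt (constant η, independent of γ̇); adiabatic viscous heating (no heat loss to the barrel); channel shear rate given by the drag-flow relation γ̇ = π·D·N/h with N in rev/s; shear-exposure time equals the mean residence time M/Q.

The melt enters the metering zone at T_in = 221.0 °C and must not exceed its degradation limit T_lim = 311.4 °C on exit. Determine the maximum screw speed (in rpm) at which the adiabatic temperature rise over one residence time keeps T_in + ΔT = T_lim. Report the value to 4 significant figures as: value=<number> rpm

value=15.80 rpm

Q_s = Q / 3600 = 110.2 / 3600 = 0.0306111 kg/s
t_res = M / Q_s = 5.54 / 0.0306111 = 180.98 s
Geometry in SI: D = 132.8 mm → 0.1328 m, h = 5.66 mm → 0.00566 m
Allowable rise: ΔT_a = T_lim − T_in = 311.4 − 221.0 = 90.4 K
γ̇_max² = ΔT_a·ρ·cp/(η·t_res) = 90.4·948·1935/(2432·180.98) = 376.759 s⁻²
γ̇_max = sqrt(376.759) = 19.4103 s⁻¹
N_max = γ̇_max·h / (π·D) = 19.4103 · 0.00566 / (π · 0.1328) = 0.26333 rev/s = 15.7998 rpm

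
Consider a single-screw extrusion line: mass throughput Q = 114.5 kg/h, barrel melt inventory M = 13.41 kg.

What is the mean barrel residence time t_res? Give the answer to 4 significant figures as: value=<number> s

value=421.6 s

Throughput in SI: Q_s = 114.5 kg/h ÷ 3600 s/h = 0.0318056 kg/s
t_res = M / Q_s = 13.41 ÷ 0.0318056 = 421.624 s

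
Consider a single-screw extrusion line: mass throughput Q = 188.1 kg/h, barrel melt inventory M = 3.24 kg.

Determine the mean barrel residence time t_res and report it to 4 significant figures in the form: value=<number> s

Throughput in SI: Q_s = 188.1 kg/h ÷ 3600 s/h = 0.05225 kg/s
t_res = M / Q_s = 3.24 ÷ 0.05225 = 62.0096 s

value=62.01 s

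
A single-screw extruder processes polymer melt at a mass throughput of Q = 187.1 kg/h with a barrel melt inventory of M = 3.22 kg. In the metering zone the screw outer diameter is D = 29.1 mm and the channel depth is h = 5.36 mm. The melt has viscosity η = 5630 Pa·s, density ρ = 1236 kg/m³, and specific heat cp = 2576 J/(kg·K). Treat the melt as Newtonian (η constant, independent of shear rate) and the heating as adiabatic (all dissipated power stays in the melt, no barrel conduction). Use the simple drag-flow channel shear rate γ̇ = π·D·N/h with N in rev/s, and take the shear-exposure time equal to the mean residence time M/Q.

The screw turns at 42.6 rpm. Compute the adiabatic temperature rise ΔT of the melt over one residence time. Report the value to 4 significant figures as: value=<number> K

value=16.07 K

Convert throughput: Q = 187.1 kg/h = 187.1/3600 = 0.0519722 kg/s
Mean residence time: t_res = M/Q_s = 3.22 kg / 0.0519722 kg/s = 61.9562 s
D = 29.1 mm = 0.0291 m;  h = 5.36 mm = 0.00536 m;  N = 42.6 rpm / 60 = 0.71 rev/s
Shear rate: γ̇ = πDN/h = π·0.0291·0.71/0.00536 = 12.1098 s⁻¹
Adiabatic rise: ΔT = η γ̇² t_res / (ρ cp) = 5630·(12.1098)²·61.9562 / (1236·2576) = 16.0658 K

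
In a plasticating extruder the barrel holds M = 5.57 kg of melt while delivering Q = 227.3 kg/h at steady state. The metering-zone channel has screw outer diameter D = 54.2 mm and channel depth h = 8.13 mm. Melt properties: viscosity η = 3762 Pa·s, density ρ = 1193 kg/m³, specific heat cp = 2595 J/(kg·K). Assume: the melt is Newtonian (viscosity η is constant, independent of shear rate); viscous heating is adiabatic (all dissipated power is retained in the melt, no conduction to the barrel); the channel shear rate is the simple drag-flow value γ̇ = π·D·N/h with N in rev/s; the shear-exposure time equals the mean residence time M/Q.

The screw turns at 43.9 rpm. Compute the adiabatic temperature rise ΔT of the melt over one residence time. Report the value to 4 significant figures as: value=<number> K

Q_s = Q / 3600 = 227.3 / 3600 = 0.0631389 kg/s
t_res = M / Q_s = 5.57 ÷ 0.0631389 = 88.2182 s
D = 54.2 mm = 0.0542 m;  h = 8.13 mm = 0.00813 m;  N = 43.9 rpm / 60 = 0.731667 rev/s
γ̇ = π D N / h = (π)(0.0542)(0.731667) / 0.00813 = 15.324 s⁻¹
Adiabatic rise: ΔT = η γ̇² t_res / (ρ cp) = 3762·(15.324)²·88.2182 / (1193·2595) = 25.1735 K

value=25.17 K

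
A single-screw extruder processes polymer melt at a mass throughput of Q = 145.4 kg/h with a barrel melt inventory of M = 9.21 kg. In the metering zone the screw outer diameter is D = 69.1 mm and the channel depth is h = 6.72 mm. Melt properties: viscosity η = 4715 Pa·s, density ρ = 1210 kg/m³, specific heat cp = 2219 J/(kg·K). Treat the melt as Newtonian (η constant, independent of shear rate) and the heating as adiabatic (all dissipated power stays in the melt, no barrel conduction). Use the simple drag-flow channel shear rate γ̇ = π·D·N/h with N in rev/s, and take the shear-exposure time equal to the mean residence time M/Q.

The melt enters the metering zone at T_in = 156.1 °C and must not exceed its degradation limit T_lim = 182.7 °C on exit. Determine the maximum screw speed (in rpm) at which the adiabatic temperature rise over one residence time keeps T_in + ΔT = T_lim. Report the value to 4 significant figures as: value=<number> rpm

Convert throughput: Q = 145.4 kg/h = 145.4/3600 = 0.0403889 kg/s
t_res = M / Q_s = 9.21 ÷ 0.0403889 = 228.033 s
Convert to metres: D = 0.0691 m, h = 0.00672 m
ΔT_a = T_lim − T_in = 182.7 − 156.1 = 26.6 K
Invert ΔT = ηγ̇²t_res/(ρcp) for γ̇: γ̇_max² = ΔT_a ρ cp / (η t_res) = 26.6·1210·2219 / (4715·228.033) = 66.427 s⁻²
Take the square root: γ̇_max = √(66.427) = 8.15028 s⁻¹
N_max = γ̇_max h / (πD) = 8.15028·0.00672/(π·0.0691) = 0.252298 rev/s → ×60 = 15.1379 rpm

value=15.14 rpm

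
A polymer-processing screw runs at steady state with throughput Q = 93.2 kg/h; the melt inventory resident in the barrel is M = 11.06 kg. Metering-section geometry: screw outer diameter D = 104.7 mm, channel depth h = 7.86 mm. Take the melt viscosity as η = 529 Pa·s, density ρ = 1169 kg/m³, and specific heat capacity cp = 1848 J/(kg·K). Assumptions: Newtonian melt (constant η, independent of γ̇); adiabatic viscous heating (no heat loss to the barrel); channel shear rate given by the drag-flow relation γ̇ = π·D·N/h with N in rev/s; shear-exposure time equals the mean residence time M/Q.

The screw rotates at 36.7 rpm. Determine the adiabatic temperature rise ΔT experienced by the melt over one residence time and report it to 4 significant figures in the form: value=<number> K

Q_s = Q / 3600 = 93.2 / 3600 = 0.0258889 kg/s
t_res = M / Q_s = 11.06 ÷ 0.0258889 = 427.21 s
D = 104.7 mm = 0.1047 m;  h = 7.86 mm = 0.00786 m;  N = 36.7 rpm / 60 = 0.611667 rev/s
Shear rate: γ̇ = πDN/h = π·0.1047·0.611667/0.00786 = 25.597 s⁻¹
ΔT = η·γ̇²·t_res / (ρ·cp) = 529 · (25.597)² · 427.21 / (1169 · 1848) = 68.5423 K

value=68.54 K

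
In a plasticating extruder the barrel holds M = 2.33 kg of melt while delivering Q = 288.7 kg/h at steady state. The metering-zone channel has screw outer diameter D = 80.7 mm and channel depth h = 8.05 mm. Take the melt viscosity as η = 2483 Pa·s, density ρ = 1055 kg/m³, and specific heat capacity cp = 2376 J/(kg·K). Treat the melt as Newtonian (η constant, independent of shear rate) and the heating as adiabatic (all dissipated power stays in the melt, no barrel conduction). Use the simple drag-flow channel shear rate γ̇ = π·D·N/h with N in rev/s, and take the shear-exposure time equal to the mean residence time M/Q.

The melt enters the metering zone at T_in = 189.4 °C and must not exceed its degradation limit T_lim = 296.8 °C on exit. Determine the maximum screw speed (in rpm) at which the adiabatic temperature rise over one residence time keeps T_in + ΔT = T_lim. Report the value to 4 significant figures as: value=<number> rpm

Q_s = Q / 3600 = 288.7 / 3600 = 0.0801944 kg/s
Mean residence time: t_res = M/Q_s = 2.33 kg / 0.0801944 kg/s = 29.0544 s
Geometry in SI: D = 80.7 mm → 0.0807 m, h = 8.05 mm → 0.00805 m
ΔT_a = T_lim − T_in = 296.8 °C − 189.4 °C = 107.4 K
Invert ΔT = ηγ̇²t_res/(ρcp) for γ̇: γ̇_max² = ΔT_a ρ cp / (η t_res) = 107.4·1055·2376 / (2483·29.0544) = 3731.77 s⁻²
γ̇_max = sqrt(3731.77) = 61.0882 s⁻¹
N_max = γ̇_max·h / (π·D) = 61.0882 · 0.00805 / (π · 0.0807) = 1.93968 rev/s = 116.381 rpm

value=116.4 rpm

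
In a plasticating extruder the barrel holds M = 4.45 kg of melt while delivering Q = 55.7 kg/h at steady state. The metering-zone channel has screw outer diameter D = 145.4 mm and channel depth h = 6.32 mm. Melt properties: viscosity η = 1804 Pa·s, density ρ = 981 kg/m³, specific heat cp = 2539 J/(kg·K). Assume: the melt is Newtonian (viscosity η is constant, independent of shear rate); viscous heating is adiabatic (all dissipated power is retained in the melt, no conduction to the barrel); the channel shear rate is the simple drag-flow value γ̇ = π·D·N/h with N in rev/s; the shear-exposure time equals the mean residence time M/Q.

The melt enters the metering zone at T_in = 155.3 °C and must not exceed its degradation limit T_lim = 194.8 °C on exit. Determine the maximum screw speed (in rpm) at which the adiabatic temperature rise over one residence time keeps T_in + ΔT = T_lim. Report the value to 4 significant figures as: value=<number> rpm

Convert throughput: Q = 55.7 kg/h = 55.7/3600 = 0.0154722 kg/s
Mean residence time: t_res = M/Q_s = 4.45 kg / 0.0154722 kg/s = 287.612 s
Geometry in SI: D = 145.4 mm → 0.1454 m, h = 6.32 mm → 0.00632 m
ΔT_a = T_lim − T_in = 194.8 °C − 155.3 °C = 39.5 K
Invert ΔT = ηγ̇²t_res/(ρcp) for γ̇: γ̇_max² = ΔT_a ρ cp / (η t_res) = 39.5·981·2539 / (1804·287.612) = 189.62 s⁻²
γ̇_max = √189.62 = 13.7703 s⁻¹
N_max = γ̇_max h / (πD) = 13.7703·0.00632/(π·0.1454) = 0.190522 rev/s → ×60 = 11.4313 rpm

value=11.43 rpm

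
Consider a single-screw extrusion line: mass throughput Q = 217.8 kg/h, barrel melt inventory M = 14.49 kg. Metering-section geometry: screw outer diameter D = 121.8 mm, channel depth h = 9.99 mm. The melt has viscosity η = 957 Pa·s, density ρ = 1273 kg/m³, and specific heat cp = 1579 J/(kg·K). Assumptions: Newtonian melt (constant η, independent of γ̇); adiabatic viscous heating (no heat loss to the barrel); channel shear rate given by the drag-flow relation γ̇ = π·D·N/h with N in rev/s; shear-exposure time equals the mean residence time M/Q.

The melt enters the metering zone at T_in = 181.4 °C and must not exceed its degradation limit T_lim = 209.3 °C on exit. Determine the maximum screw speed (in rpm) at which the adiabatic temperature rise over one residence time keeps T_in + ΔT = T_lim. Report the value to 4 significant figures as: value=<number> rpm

value=24.50 rpm

Q_s = Q / 3600 = 217.8 / 3600 = 0.0605 kg/s
Mean residence time: t_res = M/Q_s = 14.49 kg / 0.0605 kg/s = 239.504 s
Convert to metres: D = 0.1218 m, h = 0.00999 m
ΔT_a = T_lim − T_in = 209.3 °C − 181.4 °C = 27.9 K
γ̇_max² = ΔT_a·ρ·cp / (η·t_res) = [27.9 × 1273 × 1579] / [957 × 239.504] = 244.675 s⁻²
γ̇_max = √244.675 = 15.6421 s⁻¹
N_max = γ̇_max h / (πD) = 15.6421·0.00999/(π·0.1218) = 0.408379 rev/s → ×60 = 24.5027 rpm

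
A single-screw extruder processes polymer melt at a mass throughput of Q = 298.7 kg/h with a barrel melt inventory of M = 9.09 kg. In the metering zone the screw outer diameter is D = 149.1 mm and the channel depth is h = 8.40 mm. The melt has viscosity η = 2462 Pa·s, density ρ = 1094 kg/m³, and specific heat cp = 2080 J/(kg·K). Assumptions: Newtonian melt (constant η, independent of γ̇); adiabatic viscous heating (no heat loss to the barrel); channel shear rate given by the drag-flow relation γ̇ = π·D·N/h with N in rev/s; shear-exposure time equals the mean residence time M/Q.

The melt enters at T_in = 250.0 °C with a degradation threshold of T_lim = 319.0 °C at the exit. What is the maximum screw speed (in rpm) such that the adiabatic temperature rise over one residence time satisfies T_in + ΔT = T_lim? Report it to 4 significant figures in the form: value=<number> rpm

Q_s = Q / 3600 = 298.7 / 3600 = 0.0829722 kg/s
t_res = M / Q_s = 9.09 / 0.0829722 = 109.555 s
D = 149.1 mm = 0.1491 m;  h = 8.40 mm = 0.0084 m
ΔT_a = T_lim − T_in = 319.0 °C − 250.0 °C = 69 K
Invert ΔT = ηγ̇²t_res/(ρcp) for γ̇: γ̇_max² = ΔT_a ρ cp / (η t_res) = 69·1094·2080 / (2462·109.555) = 582.117 s⁻²
Take the square root: γ̇_max = √(582.117) = 24.1271 s⁻¹
Solve γ̇ = πDN/h for N: N_max = γ̇_max·h/(π·D) = 24.1271 × 0.0084 / (π × 0.1491) = 0.43267 rev/s = 25.9602 rpm

value=25.96 rpm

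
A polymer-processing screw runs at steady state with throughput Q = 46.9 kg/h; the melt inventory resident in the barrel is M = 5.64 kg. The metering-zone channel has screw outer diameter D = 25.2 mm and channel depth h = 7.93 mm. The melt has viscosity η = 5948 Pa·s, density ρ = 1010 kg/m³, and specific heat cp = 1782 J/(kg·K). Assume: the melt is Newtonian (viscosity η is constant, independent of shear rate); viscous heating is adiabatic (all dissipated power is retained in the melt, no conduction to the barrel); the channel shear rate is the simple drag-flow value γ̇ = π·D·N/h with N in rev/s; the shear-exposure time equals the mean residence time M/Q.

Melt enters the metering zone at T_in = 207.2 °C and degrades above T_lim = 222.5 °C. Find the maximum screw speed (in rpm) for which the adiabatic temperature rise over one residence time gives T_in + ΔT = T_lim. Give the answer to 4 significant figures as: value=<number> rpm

value=19.65 rpm

Convert throughput: Q = 46.9 kg/h = 46.9/3600 = 0.0130278 kg/s
t_res = M / Q_s = 5.64 ÷ 0.0130278 = 432.921 s
D = 25.2 mm = 0.0252 m;  h = 7.93 mm = 0.00793 m
Allowable rise: ΔT_a = T_lim − T_in = 222.5 − 207.2 = 15.3 K
Invert ΔT = ηγ̇²t_res/(ρcp) for γ̇: γ̇_max² = ΔT_a ρ cp / (η t_res) = 15.3·1010·1782 / (5948·432.921) = 10.694 s⁻²
γ̇_max = √10.694 = 3.27017 s⁻¹
Solve γ̇ = πDN/h for N: N_max = γ̇_max·h/(π·D) = 3.27017 × 0.00793 / (π × 0.0252) = 0.327562 rev/s = 19.6537 rpm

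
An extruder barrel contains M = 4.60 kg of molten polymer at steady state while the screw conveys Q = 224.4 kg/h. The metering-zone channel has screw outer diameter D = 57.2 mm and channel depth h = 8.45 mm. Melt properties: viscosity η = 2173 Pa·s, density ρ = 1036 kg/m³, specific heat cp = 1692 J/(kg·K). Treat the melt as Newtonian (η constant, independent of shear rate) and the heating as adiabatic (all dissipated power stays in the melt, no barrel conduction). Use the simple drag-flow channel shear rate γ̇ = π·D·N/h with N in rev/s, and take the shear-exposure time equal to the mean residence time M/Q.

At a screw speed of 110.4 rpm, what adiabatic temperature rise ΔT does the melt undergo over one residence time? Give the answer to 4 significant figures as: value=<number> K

value=140.1 K

Throughput in SI: Q_s = 224.4 kg/h ÷ 3600 s/h = 0.0623333 kg/s
t_res = M / Q_s = 4.60 ÷ 0.0623333 = 73.7968 s
Geometry in metres: D = 57.2 mm → 0.0572 m, h = 8.45 mm → 0.00845 m; screw speed N = 110.4 rpm = 1.84 rev/s
γ̇ = π·D·N / h = π · 0.0572 · 1.84 / 0.00845 = 39.1297 s⁻¹
ΔT = η·γ̇²·t_res / (ρ·cp) = 2173 · (39.1297)² · 73.7968 / (1036 · 1692) = 140.072 K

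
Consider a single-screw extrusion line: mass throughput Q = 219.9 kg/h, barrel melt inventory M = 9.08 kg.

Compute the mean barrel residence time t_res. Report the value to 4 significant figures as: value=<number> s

value=148.6 s

Throughput in SI: Q_s = 219.9 kg/h ÷ 3600 s/h = 0.0610833 kg/s
Mean residence time: t_res = M/Q_s = 9.08 kg / 0.0610833 kg/s = 148.649 s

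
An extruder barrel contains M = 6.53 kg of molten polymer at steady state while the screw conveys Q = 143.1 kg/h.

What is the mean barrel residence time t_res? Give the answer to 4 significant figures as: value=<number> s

Throughput in SI: Q_s = 143.1 kg/h ÷ 3600 s/h = 0.03975 kg/s
t_res = M / Q_s = 6.53 ÷ 0.03975 = 164.277 s

value=164.3 s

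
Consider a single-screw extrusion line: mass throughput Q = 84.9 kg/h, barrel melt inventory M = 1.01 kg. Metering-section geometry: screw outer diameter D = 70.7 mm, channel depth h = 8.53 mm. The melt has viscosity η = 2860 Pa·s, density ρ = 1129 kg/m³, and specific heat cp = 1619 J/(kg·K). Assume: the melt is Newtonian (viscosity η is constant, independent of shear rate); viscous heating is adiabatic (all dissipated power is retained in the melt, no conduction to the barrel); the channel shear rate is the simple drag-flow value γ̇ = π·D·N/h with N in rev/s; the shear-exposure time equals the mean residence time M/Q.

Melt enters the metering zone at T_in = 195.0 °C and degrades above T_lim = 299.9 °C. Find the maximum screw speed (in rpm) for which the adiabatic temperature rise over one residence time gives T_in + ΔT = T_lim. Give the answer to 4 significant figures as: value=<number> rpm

Q_s = Q / 3600 = 84.9 / 3600 = 0.0235833 kg/s
Mean residence time: t_res = M/Q_s = 1.01 kg / 0.0235833 kg/s = 42.8269 s
Convert to metres: D = 0.0707 m, h = 0.00853 m
ΔT_a = T_lim − T_in = 299.9 − 195.0 = 104.9 K
Invert ΔT = ηγ̇²t_res/(ρcp) for γ̇: γ̇_max² = ΔT_a ρ cp / (η t_res) = 104.9·1129·1619 / (2860·42.8269) = 1565.43 s⁻²
γ̇_max = √1565.43 = 39.5655 s⁻¹
Solve γ̇ = πDN/h for N: N_max = γ̇_max·h/(π·D) = 39.5655 × 0.00853 / (π × 0.0707) = 1.51949 rev/s = 91.1692 rpm

value=91.17 rpm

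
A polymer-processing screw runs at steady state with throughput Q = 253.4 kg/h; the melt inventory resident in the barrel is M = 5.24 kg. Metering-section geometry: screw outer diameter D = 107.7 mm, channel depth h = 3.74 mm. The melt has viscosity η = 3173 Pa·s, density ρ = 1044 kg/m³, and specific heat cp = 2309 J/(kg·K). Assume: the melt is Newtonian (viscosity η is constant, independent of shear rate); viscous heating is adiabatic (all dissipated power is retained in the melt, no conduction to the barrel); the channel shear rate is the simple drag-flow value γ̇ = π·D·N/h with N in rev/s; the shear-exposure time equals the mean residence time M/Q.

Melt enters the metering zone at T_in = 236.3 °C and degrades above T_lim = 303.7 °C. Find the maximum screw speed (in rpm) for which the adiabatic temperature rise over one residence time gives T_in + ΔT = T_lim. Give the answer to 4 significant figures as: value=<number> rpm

Q_s = Q / 3600 = 253.4 / 3600 = 0.0703889 kg/s
Mean residence time: t_res = M/Q_s = 5.24 kg / 0.0703889 kg/s = 74.4436 s
Geometry in SI: D = 107.7 mm → 0.1077 m, h = 3.74 mm → 0.00374 m
Allowable rise: ΔT_a = T_lim − T_in = 303.7 − 236.3 = 67.4 K
Invert ΔT = ηγ̇²t_res/(ρcp) for γ̇: γ̇_max² = ΔT_a ρ cp / (η t_res) = 67.4·1044·2309 / (3173·74.4436) = 687.839 s⁻²
Take the square root: γ̇_max = √(687.839) = 26.2267 s⁻¹
N_max = γ̇_max·h / (π·D) = 26.2267 · 0.00374 / (π · 0.1077) = 0.289901 rev/s = 17.3941 rpm

value=17.39 rpm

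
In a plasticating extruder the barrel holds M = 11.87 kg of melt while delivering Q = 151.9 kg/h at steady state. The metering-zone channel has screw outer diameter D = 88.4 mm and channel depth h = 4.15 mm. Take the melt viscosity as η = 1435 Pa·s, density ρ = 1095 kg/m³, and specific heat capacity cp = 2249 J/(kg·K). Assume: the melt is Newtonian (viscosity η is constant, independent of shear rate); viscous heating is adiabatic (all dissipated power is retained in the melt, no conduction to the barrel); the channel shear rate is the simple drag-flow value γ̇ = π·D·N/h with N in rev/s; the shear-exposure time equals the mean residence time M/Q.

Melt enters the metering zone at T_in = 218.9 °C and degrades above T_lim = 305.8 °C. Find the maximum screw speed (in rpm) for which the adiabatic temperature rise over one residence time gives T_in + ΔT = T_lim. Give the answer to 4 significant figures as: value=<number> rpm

value=20.64 rpm

Q_s = Q / 3600 = 151.9 / 3600 = 0.0421944 kg/s
Mean residence time: t_res = M/Q_s = 11.87 kg / 0.0421944 kg/s = 281.317 s
Geometry in SI: D = 88.4 mm → 0.0884 m, h = 4.15 mm → 0.00415 m
ΔT_a = T_lim − T_in = 305.8 − 218.9 = 86.9 K
γ̇_max² = ΔT_a·ρ·cp / (η·t_res) = [86.9 × 1095 × 2249] / [1435 × 281.317] = 530.122 s⁻²
Take the square root: γ̇_max = √(530.122) = 23.0244 s⁻¹
N_max = γ̇_max h / (πD) = 23.0244·0.00415/(π·0.0884) = 0.34406 rev/s → ×60 = 20.6436 rpm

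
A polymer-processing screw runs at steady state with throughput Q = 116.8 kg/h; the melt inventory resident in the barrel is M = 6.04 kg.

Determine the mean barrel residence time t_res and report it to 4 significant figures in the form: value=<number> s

Throughput in SI: Q_s = 116.8 kg/h ÷ 3600 s/h = 0.0324444 kg/s
t_res = M / Q_s = 6.04 / 0.0324444 = 186.164 s

value=186.2 s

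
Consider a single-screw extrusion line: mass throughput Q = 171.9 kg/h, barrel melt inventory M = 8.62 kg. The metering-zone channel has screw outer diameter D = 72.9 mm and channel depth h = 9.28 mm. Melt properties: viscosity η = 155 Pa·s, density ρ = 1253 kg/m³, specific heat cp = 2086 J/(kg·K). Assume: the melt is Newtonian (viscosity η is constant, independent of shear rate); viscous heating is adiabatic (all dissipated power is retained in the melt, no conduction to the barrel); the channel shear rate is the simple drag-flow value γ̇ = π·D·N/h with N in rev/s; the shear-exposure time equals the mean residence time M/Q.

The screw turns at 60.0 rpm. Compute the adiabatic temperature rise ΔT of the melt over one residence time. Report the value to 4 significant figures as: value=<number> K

Q_s = Q / 3600 = 171.9 / 3600 = 0.04775 kg/s
Mean residence time: t_res = M/Q_s = 8.62 kg / 0.04775 kg/s = 180.524 s
Geometry in metres: D = 72.9 mm → 0.0729 m, h = 9.28 mm → 0.00928 m; screw speed N = 60.0 rpm = 1 rev/s
Shear rate: γ̇ = πDN/h = π·0.0729·1/0.00928 = 24.6791 s⁻¹
ΔT = η·γ̇²·t_res / (ρ·cp) = 155 · (24.6791)² · 180.524 / (1253 · 2086) = 6.52017 K

value=6.520 K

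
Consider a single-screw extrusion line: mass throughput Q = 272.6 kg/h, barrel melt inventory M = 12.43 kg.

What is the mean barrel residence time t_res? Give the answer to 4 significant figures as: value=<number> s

value=164.2 s

Throughput in SI: Q_s = 272.6 kg/h ÷ 3600 s/h = 0.0757222 kg/s
t_res = M / Q_s = 12.43 / 0.0757222 = 164.153 s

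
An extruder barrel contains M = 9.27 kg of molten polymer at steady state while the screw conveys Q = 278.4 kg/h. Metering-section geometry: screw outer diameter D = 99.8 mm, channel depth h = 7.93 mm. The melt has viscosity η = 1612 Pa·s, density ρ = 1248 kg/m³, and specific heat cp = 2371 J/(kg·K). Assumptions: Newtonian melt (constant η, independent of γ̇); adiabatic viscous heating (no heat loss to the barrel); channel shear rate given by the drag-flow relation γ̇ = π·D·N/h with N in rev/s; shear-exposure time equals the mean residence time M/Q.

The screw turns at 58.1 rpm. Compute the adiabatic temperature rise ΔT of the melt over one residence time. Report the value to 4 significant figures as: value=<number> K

Throughput in SI: Q_s = 278.4 kg/h ÷ 3600 s/h = 0.0773333 kg/s
Mean residence time: t_res = M/Q_s = 9.27 kg / 0.0773333 kg/s = 119.871 s
D = 99.8 mm = 0.0998 m;  h = 7.93 mm = 0.00793 m;  N = 58.1 rpm / 60 = 0.968333 rev/s
Shear rate: γ̇ = πDN/h = π·0.0998·0.968333/0.00793 = 38.2853 s⁻¹
Adiabatic rise: ΔT = η γ̇² t_res / (ρ cp) = 1612·(38.2853)²·119.871 / (1248·2371) = 95.7186 K

value=95.72 K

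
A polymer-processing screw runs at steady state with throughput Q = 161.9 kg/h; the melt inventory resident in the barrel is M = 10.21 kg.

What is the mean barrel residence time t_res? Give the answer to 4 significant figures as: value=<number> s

value=227.0 s

Throughput in SI: Q_s = 161.9 kg/h ÷ 3600 s/h = 0.0449722 kg/s
t_res = M / Q_s = 10.21 / 0.0449722 = 227.029 s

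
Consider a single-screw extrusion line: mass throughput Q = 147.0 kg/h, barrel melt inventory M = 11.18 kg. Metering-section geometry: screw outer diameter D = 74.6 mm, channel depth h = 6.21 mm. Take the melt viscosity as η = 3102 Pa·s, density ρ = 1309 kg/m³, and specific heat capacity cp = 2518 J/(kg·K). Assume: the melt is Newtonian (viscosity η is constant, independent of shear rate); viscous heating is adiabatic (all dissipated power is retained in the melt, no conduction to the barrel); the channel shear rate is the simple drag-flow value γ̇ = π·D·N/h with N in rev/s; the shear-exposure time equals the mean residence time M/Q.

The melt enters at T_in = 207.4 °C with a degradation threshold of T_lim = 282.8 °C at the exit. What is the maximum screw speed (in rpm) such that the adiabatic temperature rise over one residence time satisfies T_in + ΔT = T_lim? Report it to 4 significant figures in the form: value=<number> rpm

value=27.20 rpm

Convert throughput: Q = 147.0 kg/h = 147.0/3600 = 0.0408333 kg/s
Mean residence time: t_res = M/Q_s = 11.18 kg / 0.0408333 kg/s = 273.796 s
Convert to metres: D = 0.0746 m, h = 0.00621 m
Allowable rise: ΔT_a = T_lim − T_in = 282.8 − 207.4 = 75.4 K
γ̇_max² = ΔT_a·ρ·cp / (η·t_res) = [75.4 × 1309 × 2518] / [3102 × 273.796] = 292.616 s⁻²
γ̇_max = √292.616 = 17.106 s⁻¹
N_max = γ̇_max·h / (π·D) = 17.106 · 0.00621 / (π · 0.0746) = 0.453265 rev/s = 27.1959 rpm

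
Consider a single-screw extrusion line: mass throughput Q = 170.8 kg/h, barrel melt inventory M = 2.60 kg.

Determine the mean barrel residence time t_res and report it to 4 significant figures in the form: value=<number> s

Convert throughput: Q = 170.8 kg/h = 170.8/3600 = 0.0474444 kg/s
t_res = M / Q_s = 2.60 / 0.0474444 = 54.8009 s

value=54.80 s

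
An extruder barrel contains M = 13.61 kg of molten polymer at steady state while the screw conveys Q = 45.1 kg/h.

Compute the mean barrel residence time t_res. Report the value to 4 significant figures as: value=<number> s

Q_s = Q / 3600 = 45.1 / 3600 = 0.0125278 kg/s
t_res = M / Q_s = 13.61 / 0.0125278 = 1086.39 s

value=1086. s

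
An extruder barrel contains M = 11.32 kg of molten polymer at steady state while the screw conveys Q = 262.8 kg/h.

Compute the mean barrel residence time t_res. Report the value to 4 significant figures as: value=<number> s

value=155.1 s

Convert throughput: Q = 262.8 kg/h = 262.8/3600 = 0.073 kg/s
Mean residence time: t_res = M/Q_s = 11.32 kg / 0.073 kg/s = 155.068 s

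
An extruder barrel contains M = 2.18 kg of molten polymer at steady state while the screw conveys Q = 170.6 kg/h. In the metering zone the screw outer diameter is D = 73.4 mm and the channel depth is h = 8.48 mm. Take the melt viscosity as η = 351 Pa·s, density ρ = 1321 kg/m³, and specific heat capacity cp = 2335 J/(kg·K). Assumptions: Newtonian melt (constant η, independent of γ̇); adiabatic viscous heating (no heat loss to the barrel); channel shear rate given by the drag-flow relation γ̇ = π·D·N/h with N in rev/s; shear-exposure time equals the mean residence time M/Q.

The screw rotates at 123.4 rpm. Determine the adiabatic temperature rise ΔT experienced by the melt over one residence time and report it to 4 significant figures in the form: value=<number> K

value=16.37 K

Convert throughput: Q = 170.6 kg/h = 170.6/3600 = 0.0473889 kg/s
t_res = M / Q_s = 2.18 ÷ 0.0473889 = 46.0023 s
Geometry in metres: D = 73.4 mm → 0.0734 m, h = 8.48 mm → 0.00848 m; screw speed N = 123.4 rpm = 2.05667 rev/s
γ̇ = π D N / h = (π)(0.0734)(2.05667) / 0.00848 = 55.926 s⁻¹
ΔT = η·γ̇²·t_res/(ρ·cp) = [351 × 55.926² × 46.0023] / [1321 × 2335] = 16.3729 K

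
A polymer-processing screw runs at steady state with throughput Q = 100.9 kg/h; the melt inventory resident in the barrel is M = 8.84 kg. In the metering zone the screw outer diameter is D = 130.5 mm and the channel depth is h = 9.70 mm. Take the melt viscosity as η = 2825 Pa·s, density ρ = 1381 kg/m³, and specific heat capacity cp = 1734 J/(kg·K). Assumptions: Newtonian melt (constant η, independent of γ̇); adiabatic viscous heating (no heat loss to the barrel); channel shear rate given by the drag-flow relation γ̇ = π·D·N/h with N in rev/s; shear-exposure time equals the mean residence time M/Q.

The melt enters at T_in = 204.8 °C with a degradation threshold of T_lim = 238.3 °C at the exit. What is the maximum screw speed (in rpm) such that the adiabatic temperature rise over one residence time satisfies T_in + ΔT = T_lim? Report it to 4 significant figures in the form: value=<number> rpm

value=13.47 rpm

Q_s = Q / 3600 = 100.9 / 3600 = 0.0280278 kg/s
t_res = M / Q_s = 8.84 ÷ 0.0280278 = 315.401 s
D = 130.5 mm = 0.1305 m;  h = 9.70 mm = 0.0097 m
ΔT_a = T_lim − T_in = 238.3 °C − 204.8 °C = 33.5 K
Invert ΔT = ηγ̇²t_res/(ρcp) for γ̇: γ̇_max² = ΔT_a ρ cp / (η t_res) = 33.5·1381·1734 / (2825·315.401) = 90.0338 s⁻²
γ̇_max = √90.0338 = 9.48861 s⁻¹
N_max = γ̇_max h / (πD) = 9.48861·0.0097/(π·0.1305) = 0.224499 rev/s → ×60 = 13.4699 rpm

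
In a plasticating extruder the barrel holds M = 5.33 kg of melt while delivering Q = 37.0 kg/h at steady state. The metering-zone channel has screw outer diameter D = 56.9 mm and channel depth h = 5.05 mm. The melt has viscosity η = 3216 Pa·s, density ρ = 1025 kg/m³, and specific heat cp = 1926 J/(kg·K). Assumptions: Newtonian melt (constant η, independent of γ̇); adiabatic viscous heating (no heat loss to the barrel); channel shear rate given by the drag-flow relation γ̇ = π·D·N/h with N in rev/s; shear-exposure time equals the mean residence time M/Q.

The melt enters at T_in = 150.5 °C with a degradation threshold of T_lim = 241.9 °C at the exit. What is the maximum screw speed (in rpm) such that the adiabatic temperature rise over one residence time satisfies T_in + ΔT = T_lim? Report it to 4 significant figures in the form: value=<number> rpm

value=17.63 rpm

Q_s = Q / 3600 = 37.0 / 3600 = 0.0102778 kg/s
Mean residence time: t_res = M/Q_s = 5.33 kg / 0.0102778 kg/s = 518.595 s
Geometry in SI: D = 56.9 mm → 0.0569 m, h = 5.05 mm → 0.00505 m
Allowable rise: ΔT_a = T_lim − T_in = 241.9 − 150.5 = 91.4 K
Invert ΔT = ηγ̇²t_res/(ρcp) for γ̇: γ̇_max² = ΔT_a ρ cp / (η t_res) = 91.4·1025·1926 / (3216·518.595) = 108.189 s⁻²
Take the square root: γ̇_max = √(108.189) = 10.4014 s⁻¹
N_max = γ̇_max h / (πD) = 10.4014·0.00505/(π·0.0569) = 0.293846 rev/s → ×60 = 17.6308 rpm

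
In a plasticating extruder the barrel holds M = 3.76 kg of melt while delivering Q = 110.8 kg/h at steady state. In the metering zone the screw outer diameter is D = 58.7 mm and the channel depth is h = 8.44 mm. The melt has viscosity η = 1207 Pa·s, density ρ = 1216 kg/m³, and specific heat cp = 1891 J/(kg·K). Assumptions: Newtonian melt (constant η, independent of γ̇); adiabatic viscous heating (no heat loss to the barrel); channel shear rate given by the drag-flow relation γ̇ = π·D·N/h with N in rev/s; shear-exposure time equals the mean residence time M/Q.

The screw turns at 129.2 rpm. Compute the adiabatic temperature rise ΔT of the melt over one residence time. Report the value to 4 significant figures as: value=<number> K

Q_s = Q / 3600 = 110.8 / 3600 = 0.0307778 kg/s
Mean residence time: t_res = M/Q_s = 3.76 kg / 0.0307778 kg/s = 122.166 s
Geometry in metres: D = 58.7 mm → 0.0587 m, h = 8.44 mm → 0.00844 m; screw speed N = 129.2 rpm = 2.15333 rev/s
Shear rate: γ̇ = πDN/h = π·0.0587·2.15333/0.00844 = 47.0497 s⁻¹
ΔT = η·γ̇²·t_res / (ρ·cp) = 1207 · (47.0497)² · 122.166 / (1216 · 1891) = 141.954 K

value=142.0 K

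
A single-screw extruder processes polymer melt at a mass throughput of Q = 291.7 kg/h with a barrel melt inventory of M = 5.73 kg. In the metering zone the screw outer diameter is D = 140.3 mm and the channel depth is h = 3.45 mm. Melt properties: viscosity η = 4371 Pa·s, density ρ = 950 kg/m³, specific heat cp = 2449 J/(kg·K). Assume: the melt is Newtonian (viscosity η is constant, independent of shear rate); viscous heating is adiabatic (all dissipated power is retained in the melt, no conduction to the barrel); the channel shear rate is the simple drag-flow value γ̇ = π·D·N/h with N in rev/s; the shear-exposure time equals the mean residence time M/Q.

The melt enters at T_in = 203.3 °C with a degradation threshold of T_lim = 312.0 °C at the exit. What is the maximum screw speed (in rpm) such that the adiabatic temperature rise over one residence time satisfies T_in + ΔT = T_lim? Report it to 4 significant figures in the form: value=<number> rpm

value=13.43 rpm

Throughput in SI: Q_s = 291.7 kg/h ÷ 3600 s/h = 0.0810278 kg/s
t_res = M / Q_s = 5.73 ÷ 0.0810278 = 70.7165 s
Geometry in SI: D = 140.3 mm → 0.1403 m, h = 3.45 mm → 0.00345 m
Allowable rise: ΔT_a = T_lim − T_in = 312.0 − 203.3 = 108.7 K
Invert ΔT = ηγ̇²t_res/(ρcp) for γ̇: γ̇_max² = ΔT_a ρ cp / (η t_res) = 108.7·950·2449 / (4371·70.7165) = 818.164 s⁻²
γ̇_max = sqrt(818.164) = 28.6036 s⁻¹
N_max = γ̇_max·h / (π·D) = 28.6036 · 0.00345 / (π · 0.1403) = 0.223888 rev/s = 13.4333 rpm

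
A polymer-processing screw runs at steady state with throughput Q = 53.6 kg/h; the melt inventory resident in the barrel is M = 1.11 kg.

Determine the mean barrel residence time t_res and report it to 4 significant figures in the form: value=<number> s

value=74.55 s

Convert throughput: Q = 53.6 kg/h = 53.6/3600 = 0.0148889 kg/s
t_res = M / Q_s = 1.11 / 0.0148889 = 74.5522 s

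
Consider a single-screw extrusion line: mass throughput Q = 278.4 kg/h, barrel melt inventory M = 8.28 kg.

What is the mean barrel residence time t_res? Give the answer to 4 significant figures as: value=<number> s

Convert throughput: Q = 278.4 kg/h = 278.4/3600 = 0.0773333 kg/s
Mean residence time: t_res = M/Q_s = 8.28 kg / 0.0773333 kg/s = 107.069 s

value=107.1 s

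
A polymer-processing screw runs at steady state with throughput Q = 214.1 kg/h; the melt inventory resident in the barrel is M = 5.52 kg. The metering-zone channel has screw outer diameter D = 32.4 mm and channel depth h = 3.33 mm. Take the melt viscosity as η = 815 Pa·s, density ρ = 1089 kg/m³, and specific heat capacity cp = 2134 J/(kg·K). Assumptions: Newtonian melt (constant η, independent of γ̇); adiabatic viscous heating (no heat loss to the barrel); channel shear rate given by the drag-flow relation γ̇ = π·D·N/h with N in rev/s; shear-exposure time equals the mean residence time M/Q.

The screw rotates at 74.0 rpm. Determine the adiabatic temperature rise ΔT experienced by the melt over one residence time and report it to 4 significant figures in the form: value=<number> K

value=46.26 K

Throughput in SI: Q_s = 214.1 kg/h ÷ 3600 s/h = 0.0594722 kg/s
t_res = M / Q_s = 5.52 / 0.0594722 = 92.8164 s
Geometry in metres: D = 32.4 mm → 0.0324 m, h = 3.33 mm → 0.00333 m; screw speed N = 74.0 rpm = 1.23333 rev/s
Shear rate: γ̇ = πDN/h = π·0.0324·1.23333/0.00333 = 37.6991 s⁻¹
ΔT = η·γ̇²·t_res/(ρ·cp) = [815 × 37.6991² × 92.8164] / [1089 × 2134] = 46.2618 K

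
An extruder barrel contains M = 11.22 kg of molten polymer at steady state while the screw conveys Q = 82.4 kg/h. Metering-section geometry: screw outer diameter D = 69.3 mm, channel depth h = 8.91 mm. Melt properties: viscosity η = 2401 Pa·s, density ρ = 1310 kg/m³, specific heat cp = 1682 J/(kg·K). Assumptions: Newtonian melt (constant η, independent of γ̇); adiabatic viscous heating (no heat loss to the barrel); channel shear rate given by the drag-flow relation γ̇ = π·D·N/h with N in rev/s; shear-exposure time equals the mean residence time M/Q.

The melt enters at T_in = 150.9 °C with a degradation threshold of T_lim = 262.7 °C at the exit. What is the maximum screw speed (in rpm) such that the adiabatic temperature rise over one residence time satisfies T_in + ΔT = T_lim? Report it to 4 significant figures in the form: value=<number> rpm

value=35.53 rpm

Q_s = Q / 3600 = 82.4 / 3600 = 0.0228889 kg/s
t_res = M / Q_s = 11.22 ÷ 0.0228889 = 490.194 s
D = 69.3 mm = 0.0693 m;  h = 8.91 mm = 0.00891 m
ΔT_a = T_lim − T_in = 262.7 °C − 150.9 °C = 111.8 K
γ̇_max² = ΔT_a·ρ·cp / (η·t_res) = [111.8 × 1310 × 1682] / [2401 × 490.194] = 209.305 s⁻²
γ̇_max = √209.305 = 14.4674 s⁻¹
N_max = γ̇_max h / (πD) = 14.4674·0.00891/(π·0.0693) = 0.592085 rev/s → ×60 = 35.5251 rpm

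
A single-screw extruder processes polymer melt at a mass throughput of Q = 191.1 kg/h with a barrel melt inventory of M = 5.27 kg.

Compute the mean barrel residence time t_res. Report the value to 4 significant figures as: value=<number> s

Convert throughput: Q = 191.1 kg/h = 191.1/3600 = 0.0530833 kg/s
Mean residence time: t_res = M/Q_s = 5.27 kg / 0.0530833 kg/s = 99.2779 s

value=99.28 s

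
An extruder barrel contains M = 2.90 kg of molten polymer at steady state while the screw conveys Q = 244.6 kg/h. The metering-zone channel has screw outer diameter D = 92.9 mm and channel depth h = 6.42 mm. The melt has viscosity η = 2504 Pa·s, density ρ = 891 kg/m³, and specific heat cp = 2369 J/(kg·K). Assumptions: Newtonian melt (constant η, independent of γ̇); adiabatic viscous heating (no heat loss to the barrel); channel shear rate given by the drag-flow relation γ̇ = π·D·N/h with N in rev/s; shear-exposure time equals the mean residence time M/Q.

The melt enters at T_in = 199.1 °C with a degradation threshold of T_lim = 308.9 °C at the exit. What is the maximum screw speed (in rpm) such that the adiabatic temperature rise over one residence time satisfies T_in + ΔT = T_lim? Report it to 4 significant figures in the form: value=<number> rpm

value=61.46 rpm

Q_s = Q / 3600 = 244.6 / 3600 = 0.0679444 kg/s
t_res = M / Q_s = 2.90 / 0.0679444 = 42.6819 s
Geometry in SI: D = 92.9 mm → 0.0929 m, h = 6.42 mm → 0.00642 m
ΔT_a = T_lim − T_in = 308.9 − 199.1 = 109.8 K
Invert ΔT = ηγ̇²t_res/(ρcp) for γ̇: γ̇_max² = ΔT_a ρ cp / (η t_res) = 109.8·891·2369 / (2504·42.6819) = 2168.54 s⁻²
γ̇_max = sqrt(2168.54) = 46.5675 s⁻¹
N_max = γ̇_max h / (πD) = 46.5675·0.00642/(π·0.0929) = 1.02436 rev/s → ×60 = 61.4616 rpm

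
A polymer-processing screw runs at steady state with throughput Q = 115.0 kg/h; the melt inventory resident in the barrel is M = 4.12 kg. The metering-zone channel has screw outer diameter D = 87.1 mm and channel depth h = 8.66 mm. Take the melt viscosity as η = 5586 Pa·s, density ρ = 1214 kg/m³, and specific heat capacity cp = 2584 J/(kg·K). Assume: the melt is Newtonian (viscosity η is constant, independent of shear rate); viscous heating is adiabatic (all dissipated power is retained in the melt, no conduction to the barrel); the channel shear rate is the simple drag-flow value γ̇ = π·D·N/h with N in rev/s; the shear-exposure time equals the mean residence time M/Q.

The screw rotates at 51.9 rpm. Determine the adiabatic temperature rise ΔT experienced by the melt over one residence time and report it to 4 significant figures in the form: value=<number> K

value=171.6 K

Q_s = Q / 3600 = 115.0 / 3600 = 0.0319444 kg/s
t_res = M / Q_s = 4.12 / 0.0319444 = 128.974 s
Convert to SI: D = 0.0871 m, h = 0.00866 m, N = 51.9/60 = 0.865 rev/s
Shear rate: γ̇ = πDN/h = π·0.0871·0.865/0.00866 = 27.3317 s⁻¹
ΔT = η·γ̇²·t_res/(ρ·cp) = [5586 × 27.3317² × 128.974] / [1214 × 2584] = 171.563 K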